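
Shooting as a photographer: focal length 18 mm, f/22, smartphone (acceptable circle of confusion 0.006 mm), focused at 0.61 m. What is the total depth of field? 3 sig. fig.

312 mm

Hyperfocal distance H = f²/(N·c) + f = 18²/(22 × 0.006) + 18 = 324/0.132 + 18 ≈ 2472.5 mm ≈ 2.473 m.
Near limit Dn = s·(H − f)/(H + s − 2f) = 610 × (2472.5 − 18) / (2472.5 + 610 − 2 × 18) = 610 × 2454.5 / 3046.5 ≈ 491.47 mm.
Far limit Df = s·(H − f)/(H − s) = 610 × (2472.5 − 18) / (2472.5 − 610) = 610 × 2454.5 / 1862.5 ≈ 803.89 mm.
Depth of field = Df − Dn = 803.89 − 491.47 ≈ 312.42 mm.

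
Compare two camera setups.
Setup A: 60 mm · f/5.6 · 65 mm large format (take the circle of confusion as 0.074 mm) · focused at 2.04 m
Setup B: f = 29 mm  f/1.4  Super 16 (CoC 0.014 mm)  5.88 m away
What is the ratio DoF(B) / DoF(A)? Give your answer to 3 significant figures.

Setup A: H = 60²/(5.6×0.074) + 60 ≈ 8747.3 mm; DoF = Df − Dn = 2642.21 − 1661.35 ≈ 980.86 mm.
Setup B: H = 29²/(1.4×0.014) + 29 ≈ 42937.2 mm; DoF = Df − Dn = 6808.4 − 5174.4 ≈ 1634.0 mm.
Ratio = 1634.0 / 980.86 ≈ 1.67.

1.67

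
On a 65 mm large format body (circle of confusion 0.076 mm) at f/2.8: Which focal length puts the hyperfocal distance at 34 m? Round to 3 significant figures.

From H = f²/(N·c) + f, with f ≪ H: f ≈ √(H·N·c) = √(34000 × 2.8 × 0.076) = √7235.2 ≈ 85.06 mm.
Exact: f² + N·c·f − N·c·H = 0 ⇒ f = (−N·c + √((N·c)² + 4·N·c·H))/2 = (−0.2128 + √28941)/2 ≈ 84.954 mm ≈ 85.0 mm.

85.0 mm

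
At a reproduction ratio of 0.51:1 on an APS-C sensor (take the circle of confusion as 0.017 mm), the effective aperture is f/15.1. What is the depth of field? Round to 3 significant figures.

At magnification m, DoF ≈ 2·N_eff·c/m² = 2 × 15.1 × 0.017 / 0.51² = 0.5134 / 0.2601 ≈ 1.97 mm.

1.97 mm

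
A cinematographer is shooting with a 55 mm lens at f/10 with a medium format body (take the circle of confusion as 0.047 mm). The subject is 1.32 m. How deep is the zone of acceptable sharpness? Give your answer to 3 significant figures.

0.540 m

Hyperfocal distance H = f²/(N·c) + f = 55²/(10 × 0.047) + 55 = 3025/0.47 + 55 ≈ 6491.2 mm ≈ 6.491 m.
Near limit Dn = s·(H − f)/(H + s − 2f) = 1320 × (6491.2 − 55) / (6491.2 + 1320 − 2 × 55) = 1320 × 6436.2 / 7701.2 ≈ 1103.18 mm.
Far limit Df = s·(H − f)/(H − s) = 1320 × (6491.2 − 55) / (6491.2 − 1320) = 1320 × 6436.2 / 5171.2 ≈ 1642.91 mm.
Depth of field = Df − Dn = 1642.91 − 1103.18 ≈ 539.73 mm ≈ 0.540 m.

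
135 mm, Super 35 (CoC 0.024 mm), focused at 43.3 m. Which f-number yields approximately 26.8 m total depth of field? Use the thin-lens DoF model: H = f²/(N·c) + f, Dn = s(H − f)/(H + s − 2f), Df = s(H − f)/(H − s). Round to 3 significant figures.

Write h = H − f = f²/(N·c). The thin-lens limits are Dn = s·h/(h + (s−f)) and Df = s·h/(h − (s−f)), so DoF = Df − Dn = 2·s·(s−f)·h / (h² − (s−f)²).
That is a quadratic in h: DoF·h² − 2·s·(s−f)·h − DoF·(s−f)² = 0 ⇒ h = (s−f)·(s + √(s² + DoF²)) / DoF = 43165 × (43300 + √(43300² + 26800²)) / 26800 = 43165 × (43300 + 50922.8) / 26800 ≈ 151758 mm.
Then N = f²/(c·h) = 135² / (0.024 × 151758) = 18225 / 3642.2 ≈ 5.

f/5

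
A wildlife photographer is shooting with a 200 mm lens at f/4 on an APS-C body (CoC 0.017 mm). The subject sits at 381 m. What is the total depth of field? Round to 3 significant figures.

Hyperfocal distance H = f²/(N·c) + f = 200²/(4 × 0.017) + 200 = 40000/0.068 + 200 ≈ 588435.3 mm ≈ 588.4 m.
Near limit Dn = s·(H − f)/(H + s − 2f) = 381000 × (588435.3 − 200) / (588435.3 + 381000 − 2 × 200) = 381000 × 588235.3 / 969035.3 ≈ 231279 mm.
Far limit Df = s·(H − f)/(H − s) = 381000 × (588435.3 − 200) / (588435.3 − 381000) = 381000 × 588235.3 / 207435.3 ≈ 1080422 mm.
Depth of field = Df − Dn = 1080422 − 231279 ≈ 849143 mm ≈ 849 m.

849 m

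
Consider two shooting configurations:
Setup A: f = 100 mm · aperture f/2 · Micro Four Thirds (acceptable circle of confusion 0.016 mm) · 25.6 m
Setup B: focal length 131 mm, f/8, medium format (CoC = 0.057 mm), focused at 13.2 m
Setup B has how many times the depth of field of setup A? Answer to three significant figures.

Setup A: H = 100²/(2×0.016) + 100 ≈ 312600.0 mm; DoF = Df − Dn = 27874.6 − 23668.6 ≈ 4206.0 mm.
Setup B: H = 131²/(8×0.057) + 131 ≈ 37764.8 mm; DoF = Df − Dn = 20223 − 9798 ≈ 10425 mm.
Ratio = 10425 / 4206.0 ≈ 2.48.

2.48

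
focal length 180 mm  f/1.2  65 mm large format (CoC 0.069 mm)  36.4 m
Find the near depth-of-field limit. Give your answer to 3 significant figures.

33.3 m

Hyperfocal distance H = f²/(N·c) + f = 180²/(1.2 × 0.069) + 180 = 32400/0.0828 + 180 ≈ 391484.3 mm ≈ 391.5 m.
Near limit Dn = s·(H − f)/(H + s − 2f) = 36400 × (391484.3 − 180) / (391484.3 + 36400 − 2 × 180) = 36400 × 391304.3 / 427524.3 ≈ 33316 mm ≈ 33.3 m.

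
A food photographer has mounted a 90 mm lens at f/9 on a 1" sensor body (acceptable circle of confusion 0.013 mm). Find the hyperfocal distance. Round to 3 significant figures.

Hyperfocal distance H = f²/(N·c) + f = 90²/(9 × 0.013) + 90 = 8100/0.117 + 90 ≈ 69320.8 mm ≈ 69.3 m.

69.3 m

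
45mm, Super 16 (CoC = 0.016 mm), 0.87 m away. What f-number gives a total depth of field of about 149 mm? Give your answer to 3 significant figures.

f/13

Write h = H − f = f²/(N·c). The thin-lens limits are Dn = s·h/(h + (s−f)) and Df = s·h/(h − (s−f)), so DoF = Df − Dn = 2·s·(s−f)·h / (h² − (s−f)²).
That is a quadratic in h: DoF·h² − 2·s·(s−f)·h − DoF·(s−f)² = 0 ⇒ h = (s−f)·(s + √(s² + DoF²)) / DoF = 825 × (870 + √(870² + 149²)) / 149 = 825 × (870 + 882.667) / 149 ≈ 9704.4 mm.
Then N = f²/(c·h) = 45² / (0.016 × 9704.4) = 2025 / 155.27 ≈ 13.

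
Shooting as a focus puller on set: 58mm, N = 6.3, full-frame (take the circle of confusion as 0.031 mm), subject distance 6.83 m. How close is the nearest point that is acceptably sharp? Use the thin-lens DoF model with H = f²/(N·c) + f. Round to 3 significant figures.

4.90 m

Hyperfocal distance H = f²/(N·c) + f = 58²/(6.3 × 0.031) + 58 = 3364/0.1953 + 58 ≈ 17282.8 mm ≈ 17.28 m.
Near limit Dn = s·(H − f)/(H + s − 2f) = 6830 × (17282.8 − 58) / (17282.8 + 6830 − 2 × 58) = 6830 × 17224.8 / 23996.8 ≈ 4902.5 mm ≈ 4.90 m.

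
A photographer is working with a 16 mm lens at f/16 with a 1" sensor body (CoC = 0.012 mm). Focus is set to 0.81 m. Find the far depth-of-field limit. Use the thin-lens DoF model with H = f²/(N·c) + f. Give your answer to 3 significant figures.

2.00 m

Hyperfocal distance H = f²/(N·c) + f = 16²/(16 × 0.012) + 16 = 256/0.192 + 16 ≈ 1349.3 mm ≈ 1.349 m.
Far limit Df = s·(H − f)/(H − s) = 810 × (1349.3 − 16) / (1349.3 − 810) = 810 × 1333.3 / 539.3 ≈ 2002.5 mm ≈ 2.00 m.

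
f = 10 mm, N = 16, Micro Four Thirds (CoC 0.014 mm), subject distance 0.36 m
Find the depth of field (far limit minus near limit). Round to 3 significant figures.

Hyperfocal distance H = f²/(N·c) + f = 10²/(16 × 0.014) + 10 = 100/0.224 + 10 ≈ 456.4 mm ≈ 0.456 m.
Near limit Dn = s·(H − f)/(H + s − 2f) = 360 × (456.4 − 10) / (456.4 + 360 − 2 × 10) = 360 × 446.4 / 796.4 ≈ 201.8 mm.
Far limit Df = s·(H − f)/(H − s) = 360 × (456.4 − 10) / (456.4 − 360) = 360 × 446.4 / 96.4 ≈ 1666.7 mm.
Depth of field = Df − Dn = 1666.7 − 201.8 ≈ 1464.9 mm ≈ 1.46 m.

1.46 m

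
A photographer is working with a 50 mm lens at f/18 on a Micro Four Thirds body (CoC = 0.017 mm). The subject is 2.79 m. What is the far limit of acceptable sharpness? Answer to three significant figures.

4.20 m

Hyperfocal distance H = f²/(N·c) + f = 50²/(18 × 0.017) + 50 = 2500/0.306 + 50 ≈ 8219.9 mm ≈ 8.220 m.
Far limit Df = s·(H − f)/(H − s) = 2790 × (8219.9 − 50) / (8219.9 − 2790) = 2790 × 8169.9 / 5429.9 ≈ 4197.9 mm ≈ 4.20 m.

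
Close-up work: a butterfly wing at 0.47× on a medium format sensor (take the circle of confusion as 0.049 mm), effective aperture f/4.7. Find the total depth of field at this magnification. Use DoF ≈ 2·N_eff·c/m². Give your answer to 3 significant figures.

2.09 mm

At magnification m, DoF ≈ 2·N_eff·c/m² = 2 × 4.7 × 0.049 / 0.47² = 0.4606 / 0.2209 ≈ 2.09 mm.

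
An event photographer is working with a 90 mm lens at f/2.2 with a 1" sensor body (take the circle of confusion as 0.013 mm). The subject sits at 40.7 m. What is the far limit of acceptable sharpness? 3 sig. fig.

Hyperfocal distance H = f²/(N·c) + f = 90²/(2.2 × 0.013) + 90 = 8100/0.0286 + 90 ≈ 283306.8 mm ≈ 283.3 m.
Far limit Df = s·(H − f)/(H − s) = 40700 × (283306.8 − 90) / (283306.8 − 40700) = 40700 × 283216.8 / 242606.8 ≈ 47513 mm ≈ 47.5 m.

47.5 m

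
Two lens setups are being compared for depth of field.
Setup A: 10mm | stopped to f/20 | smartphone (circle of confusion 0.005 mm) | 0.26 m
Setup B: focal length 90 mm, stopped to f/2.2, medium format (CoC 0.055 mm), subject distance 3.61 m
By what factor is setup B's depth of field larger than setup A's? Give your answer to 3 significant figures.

2.75

Setup A: H = 10²/(20×0.005) + 10 ≈ 1010.0 mm; DoF = Df − Dn = 346.67 − 208.00 ≈ 138.67 mm.
Setup B: H = 90²/(2.2×0.055) + 90 ≈ 67032.1 mm; DoF = Df − Dn = 3810.36 − 3429.66 ≈ 380.70 mm.
Ratio = 380.70 / 138.67 ≈ 2.75.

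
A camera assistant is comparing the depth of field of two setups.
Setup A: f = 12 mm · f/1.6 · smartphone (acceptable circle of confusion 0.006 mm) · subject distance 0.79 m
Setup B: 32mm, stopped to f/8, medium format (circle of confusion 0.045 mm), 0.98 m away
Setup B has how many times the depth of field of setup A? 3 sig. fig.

8.94

Setup A: H = 12²/(1.6×0.006) + 12 ≈ 15012.0 mm; DoF = Df − Dn = 833.216 − 751.046 ≈ 82.170 mm.
Setup B: H = 32²/(8×0.045) + 32 ≈ 2876.4 mm; DoF = Df − Dn = 1469.89 − 735.03 ≈ 734.86 mm.
Ratio = 734.86 / 82.170 ≈ 8.94.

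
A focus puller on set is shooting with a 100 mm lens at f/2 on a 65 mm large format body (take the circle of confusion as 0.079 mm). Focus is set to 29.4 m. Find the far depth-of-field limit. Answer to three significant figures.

Hyperfocal distance H = f²/(N·c) + f = 100²/(2 × 0.079) + 100 = 10000/0.158 + 100 ≈ 63391.1 mm ≈ 63.39 m.
Far limit Df = s·(H − f)/(H − s) = 29400 × (63391.1 − 100) / (63391.1 − 29400) = 29400 × 63291.1 / 33991.1 ≈ 54742 mm ≈ 54.7 m.

54.7 m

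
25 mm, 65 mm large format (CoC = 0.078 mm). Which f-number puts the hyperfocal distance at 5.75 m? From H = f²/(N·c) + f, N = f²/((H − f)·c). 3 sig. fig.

Rearrange H = f²/(N·c) + f for N: N = f² / ((H − f)·c).
N = 25² / ((5750 − 25) × 0.078) = 625 / 446.6 ≈ 1.40.

f/1.40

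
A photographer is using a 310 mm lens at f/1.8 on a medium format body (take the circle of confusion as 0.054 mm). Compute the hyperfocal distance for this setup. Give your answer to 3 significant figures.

989 m

Hyperfocal distance H = f²/(N·c) + f = 310²/(1.8 × 0.054) + 310 = 96100/0.0972 + 310 ≈ 988993.1 mm ≈ 989 m.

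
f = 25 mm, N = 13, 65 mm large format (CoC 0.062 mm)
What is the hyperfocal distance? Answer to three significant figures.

0.800 m

Hyperfocal distance H = f²/(N·c) + f = 25²/(13 × 0.062) + 25 = 625/0.806 + 25 ≈ 800.4 mm ≈ 0.800 m.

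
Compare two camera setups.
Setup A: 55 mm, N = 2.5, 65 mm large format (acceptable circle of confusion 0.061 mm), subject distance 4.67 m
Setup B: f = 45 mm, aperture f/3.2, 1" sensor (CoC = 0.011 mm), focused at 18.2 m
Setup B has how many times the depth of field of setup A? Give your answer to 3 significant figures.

Setup A: H = 55²/(2.5×0.061) + 55 ≈ 19891.1 mm; DoF = Df − Dn = 6085.9 − 3788.6 ≈ 2297.3 mm.
Setup B: H = 45²/(3.2×0.011) + 45 ≈ 57573.4 mm; DoF = Df − Dn = 26592 − 13834 ≈ 12758 mm.
Ratio = 12758 / 2297.3 ≈ 5.55.

5.55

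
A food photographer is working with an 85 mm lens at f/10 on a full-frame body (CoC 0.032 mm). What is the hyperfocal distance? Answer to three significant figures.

Hyperfocal distance H = f²/(N·c) + f = 85²/(10 × 0.032) + 85 = 7225/0.32 + 85 ≈ 22663.1 mm ≈ 22.7 m.

22.7 m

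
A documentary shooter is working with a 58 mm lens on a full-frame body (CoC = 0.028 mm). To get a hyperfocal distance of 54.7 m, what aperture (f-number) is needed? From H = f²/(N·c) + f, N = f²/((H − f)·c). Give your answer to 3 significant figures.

Rearrange H = f²/(N·c) + f for N: N = f² / ((H − f)·c).
N = 58² / ((54700 − 58) × 0.028) = 3364 / 1530 ≈ 2.20.

f/2.20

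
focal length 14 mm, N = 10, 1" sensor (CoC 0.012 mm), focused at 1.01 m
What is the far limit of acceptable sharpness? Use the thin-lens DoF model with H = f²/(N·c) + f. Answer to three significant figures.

2.59 m

Hyperfocal distance H = f²/(N·c) + f = 14²/(10 × 0.012) + 14 = 196/0.12 + 14 ≈ 1647.3 mm ≈ 1.647 m.
Far limit Df = s·(H − f)/(H − s) = 1010 × (1647.3 − 14) / (1647.3 − 1010) = 1010 × 1633.3 / 637.3 ≈ 2588.4 mm ≈ 2.59 m.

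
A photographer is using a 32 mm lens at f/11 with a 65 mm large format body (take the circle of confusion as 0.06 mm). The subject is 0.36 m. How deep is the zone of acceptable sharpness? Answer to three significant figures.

159 mm

Hyperfocal distance H = f²/(N·c) + f = 32²/(11 × 0.06) + 32 = 1024/0.66 + 32 ≈ 1583.5 mm ≈ 1.584 m.
Near limit Dn = s·(H − f)/(H + s − 2f) = 360 × (1583.5 − 32) / (1583.5 + 360 − 2 × 32) = 360 × 1551.5 / 1879.5 ≈ 297.18 mm.
Far limit Df = s·(H − f)/(H − s) = 360 × (1583.5 − 32) / (1583.5 − 360) = 360 × 1551.5 / 1223.5 ≈ 456.51 mm.
Depth of field = Df − Dn = 456.51 − 297.18 ≈ 159.33 mm.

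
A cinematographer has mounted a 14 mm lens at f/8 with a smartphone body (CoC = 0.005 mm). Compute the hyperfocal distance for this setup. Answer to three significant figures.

Hyperfocal distance H = f²/(N·c) + f = 14²/(8 × 0.005) + 14 = 196/0.04 + 14 ≈ 4914.0 mm ≈ 4.91 m.

4.91 m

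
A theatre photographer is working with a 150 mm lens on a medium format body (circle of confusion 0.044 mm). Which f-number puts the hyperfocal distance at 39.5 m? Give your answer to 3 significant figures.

Rearrange H = f²/(N·c) + f for N: N = f² / ((H − f)·c).
N = 150² / ((39500 − 150) × 0.044) = 22500 / 1731 ≈ 13.

f/13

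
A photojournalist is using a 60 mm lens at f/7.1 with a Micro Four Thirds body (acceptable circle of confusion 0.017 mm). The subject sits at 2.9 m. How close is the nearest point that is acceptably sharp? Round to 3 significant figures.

2.65 m

Hyperfocal distance H = f²/(N·c) + f = 60²/(7.1 × 0.017) + 60 = 3600/0.1207 + 60 ≈ 29886.0 mm ≈ 29.89 m.
Near limit Dn = s·(H − f)/(H + s − 2f) = 2900 × (29886.0 − 60) / (29886.0 + 2900 − 2 × 60) = 2900 × 29826.0 / 32666.0 ≈ 2647.9 mm ≈ 2.65 m.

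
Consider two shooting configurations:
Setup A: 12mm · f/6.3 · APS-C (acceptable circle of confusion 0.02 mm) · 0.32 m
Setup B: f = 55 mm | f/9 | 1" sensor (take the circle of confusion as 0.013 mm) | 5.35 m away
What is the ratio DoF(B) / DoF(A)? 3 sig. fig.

12.3

Setup A: H = 12²/(6.3×0.02) + 12 ≈ 1154.9 mm; DoF = Df − Dn = 438.06 − 252.07 ≈ 185.99 mm.
Setup B: H = 55²/(9×0.013) + 55 ≈ 25909.7 mm; DoF = Df − Dn = 6727.9 − 4440.6 ≈ 2287.3 mm.
Ratio = 2287.3 / 185.99 ≈ 12.3.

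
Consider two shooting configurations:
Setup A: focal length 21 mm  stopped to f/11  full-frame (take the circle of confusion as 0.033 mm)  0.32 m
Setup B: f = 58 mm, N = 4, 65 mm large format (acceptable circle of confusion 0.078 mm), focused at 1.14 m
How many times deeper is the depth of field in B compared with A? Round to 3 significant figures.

Setup A: H = 21²/(11×0.033) + 21 ≈ 1235.9 mm; DoF = Df − Dn = 424.47 − 256.80 ≈ 167.67 mm.
Setup B: H = 58²/(4×0.078) + 58 ≈ 10840.1 mm; DoF = Df − Dn = 1267.16 − 1036.03 ≈ 231.13 mm.
Ratio = 231.13 / 167.67 ≈ 1.38.

1.38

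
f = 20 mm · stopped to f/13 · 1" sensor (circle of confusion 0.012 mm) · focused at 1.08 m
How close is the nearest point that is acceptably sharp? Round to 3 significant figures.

Hyperfocal distance H = f²/(N·c) + f = 20²/(13 × 0.012) + 20 = 400/0.156 + 20 ≈ 2584.1 mm ≈ 2.584 m.
Near limit Dn = s·(H − f)/(H + s − 2f) = 1080 × (2584.1 − 20) / (2584.1 + 1080 − 2 × 20) = 1080 × 2564.1 / 3624.1 ≈ 764.11 mm ≈ 0.764 m.

0.764 m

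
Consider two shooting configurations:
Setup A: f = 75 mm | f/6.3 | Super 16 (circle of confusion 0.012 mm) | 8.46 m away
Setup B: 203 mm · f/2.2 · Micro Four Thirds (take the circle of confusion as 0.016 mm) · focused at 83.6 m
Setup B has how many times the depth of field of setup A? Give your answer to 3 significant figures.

6.20

Setup A: H = 75²/(6.3×0.012) + 75 ≈ 74479.8 mm; DoF = Df − Dn = 9534.5 − 7603.2 ≈ 1931.3 mm.
Setup B: H = 203²/(2.2×0.016) + 203 ≈ 1170913.2 mm; DoF = Df − Dn = 90012 − 78041 ≈ 11971 mm.
Ratio = 11971 / 1931.3 ≈ 6.20.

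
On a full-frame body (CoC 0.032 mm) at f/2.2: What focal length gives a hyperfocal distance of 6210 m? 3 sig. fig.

From H = f²/(N·c) + f, with f ≪ H: f ≈ √(H·N·c) = √(6210000 × 2.2 × 0.032) = √437184 ≈ 661.2 mm.
The +f correction barely moves this — solving exactly, f² + N·c·f − N·c·H = 0 ⇒ f = (−N·c + √((N·c)² + 4·N·c·H))/2 = (−0.0704 + √1748736)/2 ≈ 661.16 mm, so f ≈ 661 mm.

661 mm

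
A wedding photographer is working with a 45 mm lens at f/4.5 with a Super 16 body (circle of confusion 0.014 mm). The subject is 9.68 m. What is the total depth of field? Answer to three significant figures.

6.38 m

Hyperfocal distance H = f²/(N·c) + f = 45²/(4.5 × 0.014) + 45 = 2025/0.063 + 45 ≈ 32187.9 mm ≈ 32.19 m.
Near limit Dn = s·(H − f)/(H + s − 2f) = 9680 × (32187.9 − 45) / (32187.9 + 9680 − 2 × 45) = 9680 × 32142.9 / 41777.9 ≈ 7447.6 mm.
Far limit Df = s·(H − f)/(H − s) = 9680 × (32187.9 − 45) / (32187.9 − 9680) = 9680 × 32142.9 / 22507.9 ≈ 13823.7 mm.
Depth of field = Df − Dn = 13823.7 − 7447.6 ≈ 6376.1 mm ≈ 6.38 m.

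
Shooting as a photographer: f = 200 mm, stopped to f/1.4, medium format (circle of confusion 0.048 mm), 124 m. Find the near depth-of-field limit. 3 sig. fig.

103 m

Hyperfocal distance H = f²/(N·c) + f = 200²/(1.4 × 0.048) + 200 = 40000/0.0672 + 200 ≈ 595438.1 mm ≈ 595.4 m.
Near limit Dn = s·(H − f)/(H + s − 2f) = 124000 × (595438.1 − 200) / (595438.1 + 124000 − 2 × 200) = 124000 × 595238.1 / 719038.1 ≈ 102650 mm ≈ 103 m.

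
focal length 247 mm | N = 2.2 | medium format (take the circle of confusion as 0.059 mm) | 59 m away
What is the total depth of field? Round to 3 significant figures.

Hyperfocal distance H = f²/(N·c) + f = 247²/(2.2 × 0.059) + 247 = 61009/0.1298 + 247 ≈ 470270.1 mm ≈ 470.3 m.
Near limit Dn = s·(H − f)/(H + s − 2f) = 59000 × (470270.1 − 247) / (470270.1 + 59000 − 2 × 247) = 59000 × 470023.1 / 528776.1 ≈ 52444 mm.
Far limit Df = s·(H − f)/(H − s) = 59000 × (470270.1 − 247) / (470270.1 − 59000) = 59000 × 470023.1 / 411270.1 ≈ 67429 mm.
Depth of field = Df − Dn = 67429 − 52444 ≈ 14985 mm ≈ 15.0 m.

15.0 m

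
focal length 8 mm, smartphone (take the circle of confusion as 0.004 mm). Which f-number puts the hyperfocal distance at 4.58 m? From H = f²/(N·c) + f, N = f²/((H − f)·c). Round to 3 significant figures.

Rearrange H = f²/(N·c) + f for N: N = f² / ((H − f)·c).
N = 8² / ((4580 − 8) × 0.004) = 64 / 18.29 ≈ 3.50.

f/3.50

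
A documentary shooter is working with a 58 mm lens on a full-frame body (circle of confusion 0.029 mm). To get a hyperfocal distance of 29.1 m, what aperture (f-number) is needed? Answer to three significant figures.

Rearrange H = f²/(N·c) + f for N: N = f² / ((H − f)·c).
N = 58² / ((29100 − 58) × 0.029) = 3364 / 842.2 ≈ 3.99.

f/3.99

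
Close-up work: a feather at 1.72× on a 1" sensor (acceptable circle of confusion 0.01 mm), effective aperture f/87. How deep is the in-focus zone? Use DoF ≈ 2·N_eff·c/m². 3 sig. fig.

0.588 mm

At magnification m, DoF ≈ 2·N_eff·c/m² = 2 × 87 × 0.01 / 1.72² = 1.74 / 2.958 ≈ 0.588 mm.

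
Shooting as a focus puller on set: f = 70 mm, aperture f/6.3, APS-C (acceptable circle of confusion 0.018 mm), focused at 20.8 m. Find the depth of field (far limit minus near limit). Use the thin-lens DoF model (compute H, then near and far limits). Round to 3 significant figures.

Hyperfocal distance H = f²/(N·c) + f = 70²/(6.3 × 0.018) + 70 = 4900/0.1134 + 70 ≈ 43279.9 mm ≈ 43.28 m.
Near limit Dn = s·(H − f)/(H + s − 2f) = 20800 × (43279.9 − 70) / (43279.9 + 20800 − 2 × 70) = 20800 × 43209.9 / 63939.9 ≈ 14056 mm.
Far limit Df = s·(H − f)/(H − s) = 20800 × (43279.9 − 70) / (43279.9 − 20800) = 20800 × 43209.9 / 22479.9 ≈ 39981 mm.
Depth of field = Df − Dn = 39981 − 14056 ≈ 25925 mm ≈ 25.9 m.

25.9 m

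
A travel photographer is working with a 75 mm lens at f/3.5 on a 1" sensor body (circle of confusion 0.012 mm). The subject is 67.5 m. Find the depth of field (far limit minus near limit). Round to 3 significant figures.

Hyperfocal distance H = f²/(N·c) + f = 75²/(3.5 × 0.012) + 75 = 5625/0.042 + 75 ≈ 134003.6 mm ≈ 134.0 m.
Near limit Dn = s·(H − f)/(H + s − 2f) = 67500 × (134003.6 − 75) / (134003.6 + 67500 − 2 × 75) = 67500 × 133928.6 / 201353.6 ≈ 44897 mm.
Far limit Df = s·(H − f)/(H − s) = 67500 × (134003.6 − 75) / (134003.6 − 67500) = 67500 × 133928.6 / 66503.6 ≈ 135935 mm.
Depth of field = Df − Dn = 135935 − 44897 ≈ 91038 mm ≈ 91.0 m.

91.0 m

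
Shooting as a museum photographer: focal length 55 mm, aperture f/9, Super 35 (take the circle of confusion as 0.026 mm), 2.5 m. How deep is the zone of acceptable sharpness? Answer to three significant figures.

Hyperfocal distance H = f²/(N·c) + f = 55²/(9 × 0.026) + 55 = 3025/0.234 + 55 ≈ 12982.4 mm ≈ 12.98 m.
Near limit Dn = s·(H − f)/(H + s − 2f) = 2500 × (12982.4 − 55) / (12982.4 + 2500 − 2 × 55) = 2500 × 12927.4 / 15372.4 ≈ 2102.37 mm.
Far limit Df = s·(H − f)/(H − s) = 2500 × (12982.4 − 55) / (12982.4 − 2500) = 2500 × 12927.4 / 10482.4 ≈ 3083.12 mm.
Depth of field = Df − Dn = 3083.12 − 2102.37 ≈ 980.75 mm ≈ 0.981 m.

0.981 m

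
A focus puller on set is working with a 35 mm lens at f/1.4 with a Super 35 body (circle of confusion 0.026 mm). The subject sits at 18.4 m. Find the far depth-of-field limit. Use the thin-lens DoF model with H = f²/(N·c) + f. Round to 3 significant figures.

Hyperfocal distance H = f²/(N·c) + f = 35²/(1.4 × 0.026) + 35 = 1225/0.0364 + 35 ≈ 33688.8 mm ≈ 33.69 m.
Far limit Df = s·(H − f)/(H − s) = 18400 × (33688.8 − 35) / (33688.8 − 18400) = 18400 × 33653.8 / 15288.8 ≈ 40502 mm ≈ 40.5 m.

40.5 m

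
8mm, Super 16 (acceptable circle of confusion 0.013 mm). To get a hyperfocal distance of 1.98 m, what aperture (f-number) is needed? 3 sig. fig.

f/2.50

Rearrange H = f²/(N·c) + f for N: N = f² / ((H − f)·c).
N = 8² / ((1980 − 8) × 0.013) = 64 / 25.64 ≈ 2.50.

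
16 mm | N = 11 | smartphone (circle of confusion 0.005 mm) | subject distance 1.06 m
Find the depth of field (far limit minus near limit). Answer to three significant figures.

Hyperfocal distance H = f²/(N·c) + f = 16²/(11 × 0.005) + 16 = 256/0.055 + 16 ≈ 4670.5 mm ≈ 4.671 m.
Near limit Dn = s·(H − f)/(H + s − 2f) = 1060 × (4670.5 − 16) / (4670.5 + 1060 − 2 × 16) = 1060 × 4654.5 / 5698.5 ≈ 865.80 mm.
Far limit Df = s·(H − f)/(H − s) = 1060 × (4670.5 − 16) / (4670.5 − 1060) = 1060 × 4654.5 / 3610.5 ≈ 1366.50 mm.
Depth of field = Df − Dn = 1366.50 − 865.80 ≈ 500.70 mm ≈ 0.501 m.

0.501 m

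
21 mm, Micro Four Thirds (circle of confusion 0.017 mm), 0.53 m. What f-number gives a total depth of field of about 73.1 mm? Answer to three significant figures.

Write h = H − f = f²/(N·c). The thin-lens limits are Dn = s·h/(h + (s−f)) and Df = s·h/(h − (s−f)), so DoF = Df − Dn = 2·s·(s−f)·h / (h² − (s−f)²).
That is a quadratic in h: DoF·h² − 2·s·(s−f)·h − DoF·(s−f)² = 0 ⇒ h = (s−f)·(s + √(s² + DoF²)) / DoF = 509 × (530 + √(530² + 73.1²)) / 73.1 = 509 × (530 + 535.017) / 73.1 ≈ 7415.8 mm.
Then N = f²/(c·h) = 21² / (0.017 × 7415.8) = 441 / 126.07 ≈ 3.50.

f/3.50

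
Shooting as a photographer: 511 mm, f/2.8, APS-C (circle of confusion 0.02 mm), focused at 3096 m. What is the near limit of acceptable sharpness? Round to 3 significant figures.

Hyperfocal distance H = f²/(N·c) + f = 511²/(2.8 × 0.02) + 511 = 261121/0.056 + 511 ≈ 4663386.0 mm ≈ 4663 m.
Near limit Dn = s·(H − f)/(H + s − 2f) = 3096000 × (4663386.0 − 511) / (4663386.0 + 3096000 − 2 × 511) = 3096000 × 4662875.0 / 7758364.0 ≈ 1860735 mm ≈ 1860 m.

1860 m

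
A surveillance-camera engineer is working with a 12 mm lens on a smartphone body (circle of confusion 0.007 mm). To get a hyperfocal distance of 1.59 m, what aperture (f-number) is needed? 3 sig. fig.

Rearrange H = f²/(N·c) + f for N: N = f² / ((H − f)·c).
N = 12² / ((1590 − 12) × 0.007) = 144 / 11.05 ≈ 13.

f/13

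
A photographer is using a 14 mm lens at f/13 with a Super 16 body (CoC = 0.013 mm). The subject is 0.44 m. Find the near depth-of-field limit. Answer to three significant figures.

322 mm

Hyperfocal distance H = f²/(N·c) + f = 14²/(13 × 0.013) + 14 = 196/0.169 + 14 ≈ 1173.8 mm ≈ 1.174 m.
Near limit Dn = s·(H − f)/(H + s − 2f) = 440 × (1173.8 − 14) / (1173.8 + 440 − 2 × 14) = 440 × 1159.8 / 1585.8 ≈ 321.80 mm.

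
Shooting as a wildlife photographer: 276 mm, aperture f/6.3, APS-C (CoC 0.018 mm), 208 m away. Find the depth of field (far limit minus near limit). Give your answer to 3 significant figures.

142 m

Hyperfocal distance H = f²/(N·c) + f = 276²/(6.3 × 0.018) + 276 = 76176/0.1134 + 276 ≈ 672022.0 mm ≈ 672.0 m.
Near limit Dn = s·(H − f)/(H + s − 2f) = 208000 × (672022.0 − 276) / (672022.0 + 208000 − 2 × 276) = 208000 × 671746.0 / 879470.0 ≈ 158872 mm.
Far limit Df = s·(H − f)/(H − s) = 208000 × (672022.0 − 276) / (672022.0 − 208000) = 208000 × 671746.0 / 464022.0 ≈ 301113 mm.
Depth of field = Df − Dn = 301113 − 158872 ≈ 142241 mm ≈ 142 m.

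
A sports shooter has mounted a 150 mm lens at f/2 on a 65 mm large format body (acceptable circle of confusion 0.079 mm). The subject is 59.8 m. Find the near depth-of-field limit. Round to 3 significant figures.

Hyperfocal distance H = f²/(N·c) + f = 150²/(2 × 0.079) + 150 = 22500/0.158 + 150 ≈ 142555.1 mm ≈ 142.6 m.
Near limit Dn = s·(H − f)/(H + s − 2f) = 59800 × (142555.1 − 150) / (142555.1 + 59800 − 2 × 150) = 59800 × 142405.1 / 202055.1 ≈ 42146 mm ≈ 42.1 m.

42.1 m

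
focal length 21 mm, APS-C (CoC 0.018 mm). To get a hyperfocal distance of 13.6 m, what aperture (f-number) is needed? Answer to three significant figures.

Rearrange H = f²/(N·c) + f for N: N = f² / ((H − f)·c).
N = 21² / ((13600 − 21) × 0.018) = 441 / 244.4 ≈ 1.80.

f/1.80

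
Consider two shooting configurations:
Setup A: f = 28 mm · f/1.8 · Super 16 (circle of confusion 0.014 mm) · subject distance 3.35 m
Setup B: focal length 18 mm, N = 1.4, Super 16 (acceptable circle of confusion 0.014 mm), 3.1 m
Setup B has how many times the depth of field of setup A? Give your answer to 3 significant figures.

1.65

Setup A: H = 28²/(1.8×0.014) + 28 ≈ 31139.1 mm; DoF = Df − Dn = 3750.47 − 3026.80 ≈ 723.67 mm.
Setup B: H = 18²/(1.4×0.014) + 18 ≈ 16548.6 mm; DoF = Df − Dn = 3810.4 − 2612.9 ≈ 1197.5 mm.
Ratio = 1197.5 / 723.67 ≈ 1.65.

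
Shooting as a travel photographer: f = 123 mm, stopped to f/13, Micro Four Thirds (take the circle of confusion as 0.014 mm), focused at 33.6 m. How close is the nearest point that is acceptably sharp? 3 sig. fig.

24.0 m

Hyperfocal distance H = f²/(N·c) + f = 123²/(13 × 0.014) + 123 = 15129/0.182 + 123 ≈ 83249.4 mm ≈ 83.25 m.
Near limit Dn = s·(H − f)/(H + s − 2f) = 33600 × (83249.4 − 123) / (83249.4 + 33600 − 2 × 123) = 33600 × 83126.4 / 116603.4 ≈ 23953 mm ≈ 24.0 m.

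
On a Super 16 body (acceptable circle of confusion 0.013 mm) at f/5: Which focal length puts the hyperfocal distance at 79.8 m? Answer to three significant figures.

72.0 mm

From H = f²/(N·c) + f, with f ≪ H: f ≈ √(H·N·c) = √(79800 × 5 × 0.013) = √5187.0 ≈ 72.02 mm.
The +f correction barely moves this — solving exactly, f² + N·c·f − N·c·H = 0 ⇒ f = (−N·c + √((N·c)² + 4·N·c·H))/2 = (−0.065 + √20748)/2 ≈ 71.988 mm, so f ≈ 72.0 mm.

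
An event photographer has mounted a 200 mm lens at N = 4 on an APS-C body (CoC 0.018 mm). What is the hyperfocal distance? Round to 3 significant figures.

556 m

Hyperfocal distance H = f²/(N·c) + f = 200²/(4 × 0.018) + 200 = 40000/0.072 + 200 ≈ 555755.6 mm ≈ 556 m.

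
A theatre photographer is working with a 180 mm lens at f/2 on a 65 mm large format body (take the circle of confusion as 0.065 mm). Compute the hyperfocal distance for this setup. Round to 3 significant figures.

Hyperfocal distance H = f²/(N·c) + f = 180²/(2 × 0.065) + 180 = 32400/0.13 + 180 ≈ 249410.8 mm ≈ 249 m.

249 m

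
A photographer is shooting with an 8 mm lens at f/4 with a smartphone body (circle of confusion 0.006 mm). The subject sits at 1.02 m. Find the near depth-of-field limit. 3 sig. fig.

0.739 m

Hyperfocal distance H = f²/(N·c) + f = 8²/(4 × 0.006) + 8 = 64/0.024 + 8 ≈ 2674.7 mm ≈ 2.675 m.
Near limit Dn = s·(H − f)/(H + s − 2f) = 1020 × (2674.7 − 8) / (2674.7 + 1020 − 2 × 8) = 1020 × 2666.7 / 3678.7 ≈ 739.40 mm ≈ 0.739 m.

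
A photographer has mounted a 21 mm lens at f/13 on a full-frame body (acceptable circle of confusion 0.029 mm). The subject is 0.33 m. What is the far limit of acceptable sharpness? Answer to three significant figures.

Hyperfocal distance H = f²/(N·c) + f = 21²/(13 × 0.029) + 21 = 441/0.377 + 21 ≈ 1190.8 mm ≈ 1.191 m.
Far limit Df = s·(H − f)/(H − s) = 330 × (1190.8 − 21) / (1190.8 − 330) = 330 × 1169.8 / 860.8 ≈ 448.46 mm.

448 mm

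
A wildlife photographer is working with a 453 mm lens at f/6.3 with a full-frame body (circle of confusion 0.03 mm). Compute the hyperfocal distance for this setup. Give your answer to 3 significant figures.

Hyperfocal distance H = f²/(N·c) + f = 453²/(6.3 × 0.03) + 453 = 205209/0.189 + 453 ≈ 1086214.9 mm ≈ 1090 m.

1090 m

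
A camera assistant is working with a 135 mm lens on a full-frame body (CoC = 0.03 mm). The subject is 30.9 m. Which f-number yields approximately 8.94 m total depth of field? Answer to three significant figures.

Write h = H − f = f²/(N·c). The thin-lens limits are Dn = s·h/(h + (s−f)) and Df = s·h/(h − (s−f)), so DoF = Df − Dn = 2·s·(s−f)·h / (h² − (s−f)²).
That is a quadratic in h: DoF·h² − 2·s·(s−f)·h − DoF·(s−f)² = 0 ⇒ h = (s−f)·(s + √(s² + DoF²)) / DoF = 30765 × (30900 + √(30900² + 8940²)) / 8940 = 30765 × (30900 + 32167.3) / 8940 ≈ 217032 mm.
Then N = f²/(c·h) = 135² / (0.03 × 217032) = 18225 / 6511.0 ≈ 2.80.

f/2.80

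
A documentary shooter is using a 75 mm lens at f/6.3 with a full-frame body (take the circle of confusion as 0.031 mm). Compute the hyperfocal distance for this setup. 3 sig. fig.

28.9 m

Hyperfocal distance H = f²/(N·c) + f = 75²/(6.3 × 0.031) + 75 = 5625/0.1953 + 75 ≈ 28876.8 mm ≈ 28.9 m.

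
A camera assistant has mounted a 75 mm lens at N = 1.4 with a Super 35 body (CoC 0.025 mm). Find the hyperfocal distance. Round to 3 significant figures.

161 m

Hyperfocal distance H = f²/(N·c) + f = 75²/(1.4 × 0.025) + 75 = 5625/0.035 + 75 ≈ 160789.3 mm ≈ 161 m.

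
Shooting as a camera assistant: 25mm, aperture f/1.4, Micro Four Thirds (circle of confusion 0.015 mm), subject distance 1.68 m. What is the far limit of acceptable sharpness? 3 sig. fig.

1.78 m

Hyperfocal distance H = f²/(N·c) + f = 25²/(1.4 × 0.015) + 25 = 625/0.021 + 25 ≈ 29786.9 mm ≈ 29.79 m.
Far limit Df = s·(H − f)/(H − s) = 1680 × (29786.9 − 25) / (29786.9 − 1680) = 1680 × 29761.9 / 28106.9 ≈ 1778.9 mm ≈ 1.78 m.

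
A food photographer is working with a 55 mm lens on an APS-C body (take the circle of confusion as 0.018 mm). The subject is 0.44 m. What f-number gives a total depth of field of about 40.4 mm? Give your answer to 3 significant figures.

f/20

Write h = H − f = f²/(N·c). The thin-lens limits are Dn = s·h/(h + (s−f)) and Df = s·h/(h − (s−f)), so DoF = Df − Dn = 2·s·(s−f)·h / (h² − (s−f)²).
That is a quadratic in h: DoF·h² − 2·s·(s−f)·h − DoF·(s−f)² = 0 ⇒ h = (s−f)·(s + √(s² + DoF²)) / DoF = 385 × (440 + √(440² + 40.4²)) / 40.4 = 385 × (440 + 441.851) / 40.4 ≈ 8403.8 mm.
Then N = f²/(c·h) = 55² / (0.018 × 8403.8) = 3025 / 151.27 ≈ 20.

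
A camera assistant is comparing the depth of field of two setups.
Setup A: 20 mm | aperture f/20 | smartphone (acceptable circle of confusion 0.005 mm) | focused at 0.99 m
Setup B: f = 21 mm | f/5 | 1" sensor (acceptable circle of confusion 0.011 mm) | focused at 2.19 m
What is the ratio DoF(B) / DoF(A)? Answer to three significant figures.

Setup A: H = 20²/(20×0.005) + 20 ≈ 4020.0 mm; DoF = Df − Dn = 1306.93 − 796.78 ≈ 510.15 mm.
Setup B: H = 21²/(5×0.011) + 21 ≈ 8039.2 mm; DoF = Df − Dn = 3002.1 − 1723.7 ≈ 1278.4 mm.
Ratio = 1278.4 / 510.15 ≈ 2.51.

2.51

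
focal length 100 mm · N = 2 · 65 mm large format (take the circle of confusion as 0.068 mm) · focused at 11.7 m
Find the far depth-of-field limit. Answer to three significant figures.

Hyperfocal distance H = f²/(N·c) + f = 100²/(2 × 0.068) + 100 = 10000/0.136 + 100 ≈ 73629.4 mm ≈ 73.63 m.
Far limit Df = s·(H − f)/(H − s) = 11700 × (73629.4 − 100) / (73629.4 − 11700) = 11700 × 73529.4 / 61929.4 ≈ 13892 mm ≈ 13.9 m.

13.9 m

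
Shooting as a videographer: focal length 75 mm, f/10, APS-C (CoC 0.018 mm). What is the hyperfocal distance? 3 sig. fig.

Hyperfocal distance H = f²/(N·c) + f = 75²/(10 × 0.018) + 75 = 5625/0.18 + 75 ≈ 31325.0 mm ≈ 31.3 m.

31.3 m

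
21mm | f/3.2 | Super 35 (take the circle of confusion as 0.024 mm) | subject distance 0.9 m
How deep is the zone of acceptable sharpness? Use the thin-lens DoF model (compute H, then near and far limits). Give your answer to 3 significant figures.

282 mm

Hyperfocal distance H = f²/(N·c) + f = 21²/(3.2 × 0.024) + 21 = 441/0.0768 + 21 ≈ 5763.2 mm ≈ 5.763 m.
Near limit Dn = s·(H − f)/(H + s − 2f) = 900 × (5763.2 − 21) / (5763.2 + 900 − 2 × 21) = 900 × 5742.2 / 6621.2 ≈ 780.52 mm.
Far limit Df = s·(H − f)/(H − s) = 900 × (5763.2 − 21) / (5763.2 − 900) = 900 × 5742.2 / 4863.2 ≈ 1062.67 mm.
Depth of field = Df − Dn = 1062.67 − 780.52 ≈ 282.15 mm.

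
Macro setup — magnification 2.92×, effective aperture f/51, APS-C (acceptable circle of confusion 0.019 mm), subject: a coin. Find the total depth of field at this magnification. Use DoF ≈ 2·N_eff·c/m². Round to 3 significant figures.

At magnification m, DoF ≈ 2·N_eff·c/m² = 2 × 51 × 0.019 / 2.92² = 1.938 / 8.526 ≈ 0.227 mm.

0.227 mm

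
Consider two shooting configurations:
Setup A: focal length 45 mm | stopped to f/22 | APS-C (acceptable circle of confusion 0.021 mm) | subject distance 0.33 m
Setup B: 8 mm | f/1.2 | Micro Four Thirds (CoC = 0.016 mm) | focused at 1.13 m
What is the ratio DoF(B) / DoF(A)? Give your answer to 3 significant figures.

19.9

Setup A: H = 45²/(22×0.021) + 45 ≈ 4428.1 mm; DoF = Df − Dn = 352.950 − 309.853 ≈ 43.097 mm.
Setup B: H = 8²/(1.2×0.016) + 8 ≈ 3341.3 mm; DoF = Df − Dn = 1703.35 − 845.43 ≈ 857.92 mm.
Ratio = 857.92 / 43.097 ≈ 19.9.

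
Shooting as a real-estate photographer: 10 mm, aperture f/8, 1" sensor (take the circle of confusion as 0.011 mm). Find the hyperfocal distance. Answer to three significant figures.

1.15 m

Hyperfocal distance H = f²/(N·c) + f = 10²/(8 × 0.011) + 10 = 100/0.088 + 10 ≈ 1146.4 mm ≈ 1.15 m.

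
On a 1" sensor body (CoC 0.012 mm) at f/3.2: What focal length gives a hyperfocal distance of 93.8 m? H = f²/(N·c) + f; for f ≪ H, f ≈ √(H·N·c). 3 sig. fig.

From H = f²/(N·c) + f, with f ≪ H: f ≈ √(H·N·c) = √(93800 × 3.2 × 0.012) = √3601.9 ≈ 60.02 mm.
The +f correction barely moves this — solving exactly, f² + N·c·f − N·c·H = 0 ⇒ f = (−N·c + √((N·c)² + 4·N·c·H))/2 = (−0.0384 + √14408)/2 ≈ 59.997 mm, so f ≈ 60.0 mm.

60.0 mm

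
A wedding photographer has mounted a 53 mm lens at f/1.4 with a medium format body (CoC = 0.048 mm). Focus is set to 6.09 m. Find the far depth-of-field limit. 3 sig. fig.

Hyperfocal distance H = f²/(N·c) + f = 53²/(1.4 × 0.048) + 53 = 2809/0.0672 + 53 ≈ 41853.6 mm ≈ 41.85 m.
Far limit Df = s·(H − f)/(H − s) = 6090 × (41853.6 − 53) / (41853.6 − 6090) = 6090 × 41800.6 / 35763.6 ≈ 7118.0 mm ≈ 7.12 m.

7.12 m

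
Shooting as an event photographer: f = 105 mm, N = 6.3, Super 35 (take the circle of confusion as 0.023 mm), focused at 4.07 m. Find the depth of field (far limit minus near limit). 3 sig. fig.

425 mm

Hyperfocal distance H = f²/(N·c) + f = 105²/(6.3 × 0.023) + 105 = 11025/0.1449 + 105 ≈ 76192.0 mm ≈ 76.19 m.
Near limit Dn = s·(H − f)/(H + s − 2f) = 4070 × (76192.0 − 105) / (76192.0 + 4070 − 2 × 105) = 4070 × 76087.0 / 80052.0 ≈ 3868.41 mm.
Far limit Df = s·(H − f)/(H − s) = 4070 × (76192.0 − 105) / (76192.0 − 4070) = 4070 × 76087.0 / 72122.0 ≈ 4293.75 mm.
Depth of field = Df − Dn = 4293.75 − 3868.41 ≈ 425.34 mm.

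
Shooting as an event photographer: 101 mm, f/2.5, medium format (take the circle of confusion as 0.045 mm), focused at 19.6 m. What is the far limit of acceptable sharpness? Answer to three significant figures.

Hyperfocal distance H = f²/(N·c) + f = 101²/(2.5 × 0.045) + 101 = 10201/0.1125 + 101 ≈ 90776.6 mm ≈ 90.78 m.
Far limit Df = s·(H − f)/(H − s) = 19600 × (90776.6 − 101) / (90776.6 − 19600) = 19600 × 90675.6 / 71176.6 ≈ 24969 mm ≈ 25.0 m.

25.0 m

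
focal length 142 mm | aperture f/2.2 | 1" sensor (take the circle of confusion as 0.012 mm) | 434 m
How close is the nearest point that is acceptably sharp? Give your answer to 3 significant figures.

Hyperfocal distance H = f²/(N·c) + f = 142²/(2.2 × 0.012) + 142 = 20164/0.0264 + 142 ≈ 763929.9 mm ≈ 763.9 m.
Near limit Dn = s·(H − f)/(H + s − 2f) = 434000 × (763929.9 − 142) / (763929.9 + 434000 − 2 × 142) = 434000 × 763787.9 / 1197645.9 ≈ 276780 mm ≈ 277 m.

277 m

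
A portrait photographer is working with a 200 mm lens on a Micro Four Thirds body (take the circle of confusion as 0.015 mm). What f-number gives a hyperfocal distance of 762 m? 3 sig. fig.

Rearrange H = f²/(N·c) + f for N: N = f² / ((H − f)·c).
N = 200² / ((762000 − 200) × 0.015) = 40000 / 11427 ≈ 3.50.

f/3.50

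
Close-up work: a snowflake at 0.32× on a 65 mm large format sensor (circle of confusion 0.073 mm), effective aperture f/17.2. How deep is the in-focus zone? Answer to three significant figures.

At magnification m, DoF ≈ 2·N_eff·c/m² = 2 × 17.2 × 0.073 / 0.32² = 2.511 / 0.1024 ≈ 24.5 mm.

24.5 mm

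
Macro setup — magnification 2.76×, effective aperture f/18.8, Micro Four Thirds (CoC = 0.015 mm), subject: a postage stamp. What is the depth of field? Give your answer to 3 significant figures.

At magnification m, DoF ≈ 2·N_eff·c/m² = 2 × 18.8 × 0.015 / 2.76² = 0.564 / 7.618 ≈ 0.074 mm.

0.0740 mm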